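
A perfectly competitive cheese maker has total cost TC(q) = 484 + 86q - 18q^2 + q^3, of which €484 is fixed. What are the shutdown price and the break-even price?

Shutdown price = €5; break-even price = €53

Shutdown price = min AVC. AVC = 86 - 18q + q^2, with vertex at q = 9 and minimum €5.
ATC = 484/q + 86 - 18q + q^2. Setting dATC/dq = −484/q^2 − 18 + 2q = 0 gives q = 11 (since 2·11^3 − 18·11^2 = 484).
min ATC = 484/11 + 86 − 18·11 + 11^2 = €53. That is the break-even price.
For €5 ≤ P < €53 the firm produces at a loss; below €5 it shuts down.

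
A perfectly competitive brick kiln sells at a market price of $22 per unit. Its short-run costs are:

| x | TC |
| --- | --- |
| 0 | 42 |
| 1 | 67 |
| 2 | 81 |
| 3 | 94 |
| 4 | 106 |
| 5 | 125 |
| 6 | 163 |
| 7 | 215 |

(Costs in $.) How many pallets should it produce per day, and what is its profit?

Profit at each row (π = 22x − TC): x=0: -42; x=1: -45; x=2: -37; x=3: -28; x=4: -18; x=5: -15; x=6: -31; x=7: -61.
Profit is maximized at x = 5. AVC there is 83/5 = $16.60 ≤ P, so producing beats shutting down (which would give -$42).

x = 5; profit = -$15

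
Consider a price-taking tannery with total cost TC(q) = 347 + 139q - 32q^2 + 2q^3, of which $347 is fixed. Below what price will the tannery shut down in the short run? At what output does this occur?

$11 per unit, at q = 8

Short-run supply begins at min AVC. From VC = 139q - 32q^2 + 2q^3, AVC = 139 - 32q + 2q^2.
At the minimum of AVC, MC = AVC. MC = 139 - 64q + 6q^2; setting MC = AVC gives 4q^2 - 32q = 0, so q = 8. min AVC = 11.
The firm shuts down for any P below $11.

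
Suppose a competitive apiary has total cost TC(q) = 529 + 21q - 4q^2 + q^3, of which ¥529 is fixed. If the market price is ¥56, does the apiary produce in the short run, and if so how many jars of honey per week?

From TC, MC = TC'(q) = 21 - 8q + 3q^2 and AVC = VC/q = 21 - 4q + q^2.
AVC is minimized where dAVC/dq = -4 + 2q = 0, at q = 2; min AVC = 21 - 4·2 + 2^2 = ¥17.
Since P = ¥56 ≥ min AVC = ¥17, price covers variable cost and the firm should produce.
P = MC gives -35 - 8q + 3q^2 = 0, with roots -7/3 and 5. Take the larger (rising MC): q* = 5.
Check: AVC at q = 5 is ¥26 ≤ P, so revenue covers variable cost.
Profit = P·q − TC = 56·5 − 659 = -¥379, a loss, but smaller than the ¥529 fixed cost the firm would lose by shutting down.

Produce at q = 5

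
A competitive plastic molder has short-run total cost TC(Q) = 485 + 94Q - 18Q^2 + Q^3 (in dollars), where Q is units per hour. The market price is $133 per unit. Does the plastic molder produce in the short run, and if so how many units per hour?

Variable cost is VC = 94Q - 18Q^2 + Q^3, so AVC = VC/Q = 94 - 18Q + Q^2 and MC = dTC/dQ = 94 - 36Q + 3Q^2.
The AVC parabola has its vertex at Q = 18/2 = 9, where AVC = 94 - 18·9 + 9^2 = $13.
P = $133 exceeds min AVC = $13, so the firm stays open.
Solving P = MC: -39 - 36Q + 3Q^2 = 0 ⇒ Q = -1 or 13. On the upward-sloping branch, Q* = 13.
Check: AVC at Q = 13 is $29 ≤ P, so revenue covers variable cost.
Profit = P·Q − TC = 133·13 − 862 = $867.

Produce at Q = 13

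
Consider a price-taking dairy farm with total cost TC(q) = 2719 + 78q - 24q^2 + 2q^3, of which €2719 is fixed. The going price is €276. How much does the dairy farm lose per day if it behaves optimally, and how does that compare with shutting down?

Profit = -€299 at q = 11

AVC = 78 - 24q + 2q^2 has its minimum €6 at q = 6; price €276 clears that bar, so the firm operates.
MC = 78 - 48q + 6q^2. Setting P = MC and taking the root on the rising branch gives q* = 11.
TR = 276·11 = 3036. TC = 2719 + 616 = 3335. Profit = 3036 − 3335 = -€299.
That loss of €299 beats the €2719 the firm would lose by shutting down; producing recovers €2420 of fixed cost.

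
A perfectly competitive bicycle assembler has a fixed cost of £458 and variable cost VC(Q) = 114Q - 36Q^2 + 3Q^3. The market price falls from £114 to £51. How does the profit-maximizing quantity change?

Output falls from 8 to 7

MC = 114 - 72Q + 9Q^2; the shutdown threshold is min AVC = £6 (at Q = 6).
At P = £114 ≥ min AVC, set P = MC on the rising branch: Q = 8.
At P = £51 ≥ min AVC, set P = MC: Q = 7. The firm stays open but cuts output.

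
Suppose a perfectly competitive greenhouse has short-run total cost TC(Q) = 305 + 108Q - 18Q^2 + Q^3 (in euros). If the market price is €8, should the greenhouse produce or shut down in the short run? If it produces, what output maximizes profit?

Strip out fixed cost: VC = 108Q - 18Q^2 + Q^3. Then AVC = 108 - 18Q + Q^2 and MC = 108 - 36Q + 3Q^2.
The AVC parabola has its vertex at Q = 18/2 = 9, where AVC = 108 - 18·9 + 9^2 = €27.
Since P = €8 < min AVC = €27, price fails to cover variable cost at any output.
Shutting down limits the loss to fixed cost, €305.

Shut down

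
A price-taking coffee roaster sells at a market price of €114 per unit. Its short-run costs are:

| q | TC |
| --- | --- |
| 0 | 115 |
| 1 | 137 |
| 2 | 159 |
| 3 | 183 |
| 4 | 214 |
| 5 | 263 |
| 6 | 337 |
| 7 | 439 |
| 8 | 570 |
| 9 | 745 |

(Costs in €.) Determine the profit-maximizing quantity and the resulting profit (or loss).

q = 7; profit = €359

Profit at each row (π = 114q − TC): q=0: -115; q=1: -23; q=2: 69; q=3: 159; q=4: 242; q=5: 307; q=6: 347; q=7: 359; q=8: 342; q=9: 281.
Profit is maximized at q = 7. AVC there is 324/7 = €46.29 ≤ P, so producing beats shutting down (which would give -€115).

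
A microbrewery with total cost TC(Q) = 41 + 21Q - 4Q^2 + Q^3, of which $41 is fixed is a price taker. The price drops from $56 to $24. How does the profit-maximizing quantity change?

AVC = 21 - 4Q + Q^2, minimized at Q = 2 where min AVC = $17. MC = 21 - 8Q + 3Q^2.
At P = $56 ≥ min AVC, set P = MC on the rising branch: Q = 5.
At P = $24 ≥ min AVC, set P = MC: Q = 3. The firm stays open but cuts output.

Output falls from 5 to 3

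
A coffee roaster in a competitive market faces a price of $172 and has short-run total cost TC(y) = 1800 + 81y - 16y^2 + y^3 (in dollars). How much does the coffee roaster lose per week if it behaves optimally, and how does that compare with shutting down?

AVC = 81 - 16y + y^2; min AVC = $17 at y = 8. Since P = $172 ≥ min AVC, the firm produces.
With MC = 81 - 32y + 3y^2, P = MC on the upward-sloping part at y* = 13.
TR = 172·13 = 2236. TC = 1800 + 546 = 2346. Profit = 2236 − 2346 = -$110.
By producing, the firm covers all variable cost plus $1690 of fixed cost; shutting down would lose the full $1800.

Profit = -$110 at y = 13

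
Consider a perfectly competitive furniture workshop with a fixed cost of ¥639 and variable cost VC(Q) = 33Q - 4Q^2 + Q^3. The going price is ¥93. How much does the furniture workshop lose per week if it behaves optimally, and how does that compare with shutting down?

AVC = 33 - 4Q + Q^2; min AVC = ¥29 at Q = 2. Since P = ¥93 ≥ min AVC, the firm produces.
MC = 33 - 8Q + 3Q^2. Setting P = MC and taking the root on the rising branch gives Q* = 6.
TR = 93·6 = 558. TC = 639 + 270 = 909. Profit = 558 − 909 = -¥351.
By producing, the firm covers all variable cost plus ¥288 of fixed cost; shutting down would lose the full ¥639.

Profit = -¥351 at Q = 6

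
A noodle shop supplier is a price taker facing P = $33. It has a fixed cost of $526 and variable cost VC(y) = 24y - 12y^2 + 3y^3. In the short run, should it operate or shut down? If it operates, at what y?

From TC, MC = TC'(y) = 24 - 24y + 9y^2 and AVC = VC/y = 24 - 12y + 3y^2.
The AVC parabola has its vertex at y = 12/6 = 2, where AVC = 24 - 12·2 + 3·2^2 = $12.
Since P = $33 ≥ min AVC = $12, price covers variable cost and the firm should produce.
P = MC gives -9 - 24y + 9y^2 = 0, with roots -1/3 and 3. Take the larger (rising MC): y* = 3.
Check: AVC at y = 3 is $15 ≤ P, so revenue covers variable cost.
Profit = P·y − TC = 33·3 − 571 = -$472, a loss, but smaller than the $526 fixed cost the firm would lose by shutting down.

Produce at y = 3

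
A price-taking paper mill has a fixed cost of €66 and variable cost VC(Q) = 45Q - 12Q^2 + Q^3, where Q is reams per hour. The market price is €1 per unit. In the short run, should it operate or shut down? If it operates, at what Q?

Variable cost is VC = 45Q - 12Q^2 + Q^3, so AVC = VC/Q = 45 - 12Q + Q^2 and MC = dTC/dQ = 45 - 24Q + 3Q^2.
The AVC parabola has its vertex at Q = 12/2 = 6, where AVC = 45 - 12·6 + 6^2 = €9.
Since P = €1 < min AVC = €9, price fails to cover variable cost at any output.
Shutting down limits the loss to fixed cost, €66.

Shut down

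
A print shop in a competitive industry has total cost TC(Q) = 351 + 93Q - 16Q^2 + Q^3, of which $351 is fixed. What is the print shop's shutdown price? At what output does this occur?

Short-run supply begins at min AVC. From VC = 93Q - 16Q^2 + Q^3, AVC = 93 - 16Q + Q^2.
dAVC/dQ = -16 + 2Q = 0 gives Q = 8. min AVC = 93 - 16·8 + 8^2 = 29.
The firm shuts down for any P below $29.

$29 per unit, at Q = 8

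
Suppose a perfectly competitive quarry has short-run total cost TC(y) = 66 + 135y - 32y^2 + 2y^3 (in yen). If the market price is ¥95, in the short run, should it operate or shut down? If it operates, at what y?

Produce at y = 10

From TC, MC = TC'(y) = 135 - 64y + 6y^2 and AVC = VC/y = 135 - 32y + 2y^2.
AVC is minimized where dAVC/dy = -32 + 4y = 0, at y = 8; min AVC = 135 - 32·8 + 2·8^2 = ¥7.
Because ¥95 ≥ ¥7, revenue can cover variable cost; the firm operates.
Solving P = MC: 40 - 64y + 6y^2 = 0 ⇒ y = 2/3 or 10. On the upward-sloping branch, y* = 10.
Check: AVC at y = 10 is ¥15 ≤ P, so revenue covers variable cost.
Profit = P·y − TC = 95·10 − 216 = ¥734.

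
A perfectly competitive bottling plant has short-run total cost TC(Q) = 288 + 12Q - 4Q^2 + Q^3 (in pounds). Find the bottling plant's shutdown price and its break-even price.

Shutdown price = £8; break-even price = £72

AVC = 12 - 4Q + Q^2; minimized at Q = 2, giving min AVC = £8. That is the shutdown price.
ATC = 288/Q + 12 - 4Q + Q^2. Setting dATC/dQ = −288/Q^2 − 4 + 2Q = 0 gives Q = 6 (since 2·6^3 − 4·6^2 = 288).
min ATC = 288/6 + 12 − 4·6 + 6^2 = £72. That is the break-even price.
For £8 ≤ P < £72 the firm produces at a loss; below £8 it shuts down.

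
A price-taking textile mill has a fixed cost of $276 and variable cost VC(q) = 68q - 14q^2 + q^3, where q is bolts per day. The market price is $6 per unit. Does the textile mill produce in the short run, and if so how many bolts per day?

Variable cost is VC = 68q - 14q^2 + q^3, so AVC = VC/q = 68 - 14q + q^2 and MC = dTC/dq = 68 - 28q + 3q^2.
AVC hits its minimum where MC = AVC, at q = 7, giving min AVC = 68 - 14·7 + 7^2 = $19.
With P < min AVC ($6 < $19), every unit sold adds to the loss.
Best response: produce nothing and absorb the $276 fixed cost.

Shut down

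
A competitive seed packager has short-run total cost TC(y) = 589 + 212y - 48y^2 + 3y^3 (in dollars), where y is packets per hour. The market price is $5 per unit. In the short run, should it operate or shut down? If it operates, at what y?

Shut down

Variable cost is VC = 212y - 48y^2 + 3y^3, so AVC = VC/y = 212 - 48y + 3y^2 and MC = dTC/dy = 212 - 96y + 9y^2.
The AVC parabola has its vertex at y = 48/6 = 8, where AVC = 212 - 48·8 + 3·8^2 = $20.
Since P = $5 < min AVC = $20, price fails to cover variable cost at any output.
The firm minimizes its loss by shutting down and losing only its fixed cost of $589.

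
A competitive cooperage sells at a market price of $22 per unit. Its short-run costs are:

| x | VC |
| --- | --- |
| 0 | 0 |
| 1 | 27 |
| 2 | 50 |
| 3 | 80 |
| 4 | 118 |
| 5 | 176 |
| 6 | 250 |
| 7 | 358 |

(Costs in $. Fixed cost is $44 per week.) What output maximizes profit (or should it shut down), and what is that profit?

x = 0 (shut down); profit = -$44

Profit at each row (π = 22x − TC): x=0: -44; x=1: -49; x=2: -50; x=3: -58; x=4: -74; x=5: -110; x=6: -162; x=7: -248.
Profit is highest at x = 0. Equivalently, the lowest AVC in the table is 50/2 ≈ $25 at x = 2, and P = $22 falls below it — price never covers variable cost, so the firm shuts down and loses only its fixed cost.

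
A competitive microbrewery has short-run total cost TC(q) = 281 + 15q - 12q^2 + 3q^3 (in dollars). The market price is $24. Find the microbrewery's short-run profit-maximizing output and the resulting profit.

AVC = 15 - 12q + 3q^2 has its minimum $3 at q = 2; price $24 clears that bar, so the firm operates.
With MC = 15 - 24q + 9q^2, P = MC on the upward-sloping part at q* = 3.
TR = 24·3 = 72. TC = 281 + 18 = 299. Profit = 72 − 299 = -$227.
By producing, the firm covers all variable cost plus $54 of fixed cost; shutting down would lose the full $281.

Profit = -$227 at q = 3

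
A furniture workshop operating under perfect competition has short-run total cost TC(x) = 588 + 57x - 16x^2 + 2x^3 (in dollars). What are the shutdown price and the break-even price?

AVC = 57 - 16x + 2x^2; minimized at x = 4, giving min AVC = $25. That is the shutdown price.
ATC = 588/x + 57 - 16x + 2x^2. Setting dATC/dx = −588/x^2 − 16 + 4x = 0 gives x = 7 (since 4·7^3 − 16·7^2 = 588).
min ATC = 588/7 + 57 − 16·7 + 2·7^2 = $127. That is the break-even price.
Between these two prices the firm operates at a loss; above $127 it earns a profit.

Shutdown price = $25; break-even price = $127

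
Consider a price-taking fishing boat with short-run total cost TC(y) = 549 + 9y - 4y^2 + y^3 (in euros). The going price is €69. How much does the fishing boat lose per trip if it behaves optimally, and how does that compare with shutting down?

Profit = -€261 at y = 6

AVC = 9 - 4y + y^2; min AVC = €5 at y = 2. Since P = €69 ≥ min AVC, the firm produces.
MC = 9 - 8y + 3y^2. Setting P = MC and taking the root on the rising branch gives y* = 6.
TR = 69·6 = 414. TC = 549 + 126 = 675. Profit = 414 − 675 = -€261.
Shutting down would mean losing the fixed cost of €549, so operating at a loss of €261 is better by €288.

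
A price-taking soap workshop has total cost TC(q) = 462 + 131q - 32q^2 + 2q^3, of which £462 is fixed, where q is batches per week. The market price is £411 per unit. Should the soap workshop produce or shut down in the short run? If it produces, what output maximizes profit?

Strip out fixed cost: VC = 131q - 32q^2 + 2q^3. Then AVC = 131 - 32q + 2q^2 and MC = 131 - 64q + 6q^2.
AVC is minimized where dAVC/dq = -32 + 4q = 0, at q = 8; min AVC = 131 - 32·8 + 2·8^2 = £3.
Since P = £411 ≥ min AVC = £3, price covers variable cost and the firm should produce.
Solving P = MC: -280 - 64q + 6q^2 = 0 ⇒ q = -10/3 or 14. On the upward-sloping branch, q* = 14.
Check: AVC at q = 14 is £75 ≤ P, so revenue covers variable cost.
Profit = P·q − TC = 411·14 − 1512 = £4242.

Produce at q = 14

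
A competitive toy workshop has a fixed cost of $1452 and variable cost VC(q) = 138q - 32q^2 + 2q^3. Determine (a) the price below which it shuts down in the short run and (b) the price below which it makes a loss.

Shutdown price = min AVC. AVC = 138 - 32q + 2q^2, with vertex at q = 8 and minimum $10.
ATC = 1452/q + 138 - 32q + 2q^2. Setting dATC/dq = −1452/q^2 − 32 + 4q = 0 gives q = 11 (since 4·11^3 − 32·11^2 = 1452).
min ATC = 1452/11 + 138 − 32·11 + 2·11^2 = $160. That is the break-even price.
For $10 ≤ P < $160 the firm produces at a loss; below $10 it shuts down.

Shutdown price = $10; break-even price = $160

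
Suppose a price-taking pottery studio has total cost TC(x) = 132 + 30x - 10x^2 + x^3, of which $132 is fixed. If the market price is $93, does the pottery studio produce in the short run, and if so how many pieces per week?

Strip out fixed cost: VC = 30x - 10x^2 + x^3. Then AVC = 30 - 10x + x^2 and MC = 30 - 20x + 3x^2.
The AVC parabola has its vertex at x = 10/2 = 5, where AVC = 30 - 10·5 + 5^2 = $5.
Because $93 ≥ $5, revenue can cover variable cost; the firm operates.
P = MC gives -63 - 20x + 3x^2 = 0, with roots -7/3 and 9. Take the larger (rising MC): x* = 9.
Check: AVC at x = 9 is $21 ≤ P, so revenue covers variable cost.
Profit = P·x − TC = 93·9 − 321 = $516.

Produce at x = 9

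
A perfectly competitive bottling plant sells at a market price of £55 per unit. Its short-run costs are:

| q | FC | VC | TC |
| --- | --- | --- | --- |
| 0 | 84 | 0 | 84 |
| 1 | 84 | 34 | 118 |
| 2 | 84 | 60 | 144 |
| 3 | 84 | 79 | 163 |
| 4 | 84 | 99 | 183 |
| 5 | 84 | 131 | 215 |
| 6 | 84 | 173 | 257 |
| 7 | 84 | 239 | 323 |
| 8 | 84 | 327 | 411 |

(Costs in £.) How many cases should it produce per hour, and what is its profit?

Compute π = P·q − TC at each output: q=0: -84; q=1: -63; q=2: -34; q=3: 2; q=4: 37; q=5: 60; q=6: 73; q=7: 62; q=8: 29.
Profit is maximized at q = 6. AVC there is 173/6 = £28.83 ≤ P, so producing beats shutting down (which would give -£84).

q = 6; profit = £73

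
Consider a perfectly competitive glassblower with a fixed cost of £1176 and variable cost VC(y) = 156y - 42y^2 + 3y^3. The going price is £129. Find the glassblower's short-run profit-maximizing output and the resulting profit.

AVC = 156 - 42y + 3y^2; min AVC = £9 at y = 7. Since P = £129 ≥ min AVC, the firm produces.
MC = 156 - 84y + 9y^2. Setting P = MC and taking the root on the rising branch gives y* = 9.
TR = 129·9 = 1161. TC = 1176 + 189 = 1365. Profit = 1161 − 1365 = -£204.
Shutting down would mean losing the fixed cost of £1176, so operating at a loss of £204 is better by £972.

Profit = -£204 at y = 9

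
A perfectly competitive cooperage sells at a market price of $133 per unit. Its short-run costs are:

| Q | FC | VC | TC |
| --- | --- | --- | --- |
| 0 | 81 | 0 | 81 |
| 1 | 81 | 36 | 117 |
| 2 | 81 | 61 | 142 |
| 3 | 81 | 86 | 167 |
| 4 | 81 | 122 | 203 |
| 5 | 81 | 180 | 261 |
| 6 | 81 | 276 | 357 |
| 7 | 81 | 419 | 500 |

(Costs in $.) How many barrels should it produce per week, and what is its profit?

Profit at each row (π = 133Q − TC): Q=0: -81; Q=1: 16; Q=2: 124; Q=3: 232; Q=4: 329; Q=5: 404; Q=6: 441; Q=7: 431.
Profit is maximized at Q = 6. AVC there is 276/6 = $46 ≤ P, so producing beats shutting down (which would give -$81).

Q = 6; profit = $441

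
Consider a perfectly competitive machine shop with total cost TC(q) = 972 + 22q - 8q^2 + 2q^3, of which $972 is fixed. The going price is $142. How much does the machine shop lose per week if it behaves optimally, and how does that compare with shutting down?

AVC = 22 - 8q + 2q^2; min AVC = $14 at q = 2. Since P = $142 ≥ min AVC, the firm produces.
With MC = 22 - 16q + 6q^2, P = MC on the upward-sloping part at q* = 6.
TR = 142·6 = 852. TC = 972 + 276 = 1248. Profit = 852 − 1248 = -$396.
Shutting down would mean losing the fixed cost of $972, so operating at a loss of $396 is better by $576.

Profit = -$396 at q = 6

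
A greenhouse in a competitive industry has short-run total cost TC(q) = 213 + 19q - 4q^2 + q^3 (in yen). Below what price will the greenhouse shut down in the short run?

¥15 per unit

The firm shuts down when price falls below the minimum of average variable cost. AVC = VC/q = 19 - 4q + q^2.
At the minimum of AVC, MC = AVC. MC = 19 - 8q + 3q^2; setting MC = AVC gives 2q^2 - 4q = 0, so q = 2. min AVC = 15.
So the shutdown price is ¥15.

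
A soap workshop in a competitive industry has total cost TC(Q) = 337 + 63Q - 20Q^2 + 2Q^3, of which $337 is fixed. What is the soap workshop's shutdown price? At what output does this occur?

The shutdown price is the minimum of AVC. VC = 63Q - 20Q^2 + 2Q^3, so AVC = 63 - 20Q + 2Q^2.
dAVC/dQ = -20 + 4Q = 0 gives Q = 5. min AVC = 63 - 20·5 + 2·5^2 = 13.
The firm shuts down for any P below $13.

$13 per unit, at Q = 5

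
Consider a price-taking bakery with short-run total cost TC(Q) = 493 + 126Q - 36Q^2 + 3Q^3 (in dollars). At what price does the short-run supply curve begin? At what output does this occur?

$18 per unit, at Q = 6

The shutdown price is the minimum of AVC. VC = 126Q - 36Q^2 + 3Q^3, so AVC = 126 - 36Q + 3Q^2.
At the minimum of AVC, MC = AVC. MC = 126 - 72Q + 9Q^2; setting MC = AVC gives 6Q^2 - 36Q = 0, so Q = 6. min AVC = 18.
For P < $18 the firm produces nothing.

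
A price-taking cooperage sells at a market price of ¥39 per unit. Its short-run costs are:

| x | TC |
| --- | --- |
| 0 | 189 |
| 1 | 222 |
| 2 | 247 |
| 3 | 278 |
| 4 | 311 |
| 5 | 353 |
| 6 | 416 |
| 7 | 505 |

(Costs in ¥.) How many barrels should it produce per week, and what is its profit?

x = 4; profit = -¥155

Profit at each row (π = 39x − TC): x=0: -189; x=1: -183; x=2: -169; x=3: -161; x=4: -155; x=5: -158; x=6: -182; x=7: -232.
Profit is maximized at x = 4. AVC there is 122/4 = ¥30.50 ≤ P, so producing beats shutting down (which would give -¥189).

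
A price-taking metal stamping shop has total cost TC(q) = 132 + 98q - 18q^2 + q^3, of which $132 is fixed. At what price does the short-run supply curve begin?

The shutdown price is the minimum of AVC. VC = 98q - 18q^2 + q^3, so AVC = 98 - 18q + q^2.
dAVC/dq = -18 + 2q = 0 gives q = 9. min AVC = 98 - 18·9 + 9^2 = 17.
The firm shuts down for any P below $17.

$17 per unit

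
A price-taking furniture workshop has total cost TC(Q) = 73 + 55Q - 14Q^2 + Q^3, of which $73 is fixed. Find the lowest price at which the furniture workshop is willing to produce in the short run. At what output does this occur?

$6 per unit, at Q = 7

The firm shuts down when price falls below the minimum of average variable cost. AVC = VC/Q = 55 - 14Q + Q^2.
At the minimum of AVC, MC = AVC. MC = 55 - 28Q + 3Q^2; setting MC = AVC gives 2Q^2 - 14Q = 0, so Q = 7. min AVC = 6.
The firm shuts down for any P below $6.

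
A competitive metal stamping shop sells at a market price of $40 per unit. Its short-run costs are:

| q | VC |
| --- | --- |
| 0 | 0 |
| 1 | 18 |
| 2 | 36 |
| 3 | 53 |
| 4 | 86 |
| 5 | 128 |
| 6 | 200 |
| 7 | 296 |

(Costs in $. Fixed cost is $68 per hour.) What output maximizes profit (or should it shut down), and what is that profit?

q = 4; profit = $6

Tabulate TR − TC: q=0: -68; q=1: -46; q=2: -24; q=3: -1; q=4: 6; q=5: 4; q=6: -28; q=7: -84.
Profit is maximized at q = 4. AVC there is 86/4 = $21.50 ≤ P, so producing beats shutting down (which would give -$68).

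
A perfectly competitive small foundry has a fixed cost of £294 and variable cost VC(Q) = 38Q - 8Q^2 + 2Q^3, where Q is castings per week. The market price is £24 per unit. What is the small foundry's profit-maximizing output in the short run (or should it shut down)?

Shut down

From TC, MC = TC'(Q) = 38 - 16Q + 6Q^2 and AVC = VC/Q = 38 - 8Q + 2Q^2.
AVC is minimized where dAVC/dQ = -8 + 4Q = 0, at Q = 2; min AVC = 38 - 8·2 + 2·2^2 = £30.
Since P = £24 < min AVC = £30, price fails to cover variable cost at any output.
Shutting down limits the loss to fixed cost, £294.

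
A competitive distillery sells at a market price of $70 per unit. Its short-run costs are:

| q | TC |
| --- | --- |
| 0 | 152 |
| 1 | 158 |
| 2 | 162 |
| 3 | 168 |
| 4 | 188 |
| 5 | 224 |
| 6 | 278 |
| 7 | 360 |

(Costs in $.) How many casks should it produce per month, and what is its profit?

Profit at each row (π = 70q − TC): q=0: -152; q=1: -88; q=2: -22; q=3: 42; q=4: 92; q=5: 126; q=6: 142; q=7: 130.
Profit is maximized at q = 6. AVC there is 126/6 = $21 ≤ P, so producing beats shutting down (which would give -$152).

q = 6; profit = $142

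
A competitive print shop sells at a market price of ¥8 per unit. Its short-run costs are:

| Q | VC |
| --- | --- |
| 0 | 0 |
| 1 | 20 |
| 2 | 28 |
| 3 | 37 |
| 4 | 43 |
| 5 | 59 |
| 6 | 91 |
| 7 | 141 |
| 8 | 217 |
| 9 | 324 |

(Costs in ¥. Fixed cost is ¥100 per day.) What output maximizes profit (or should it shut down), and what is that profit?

Tabulate TR − TC: Q=0: -100; Q=1: -112; Q=2: -112; Q=3: -113; Q=4: -111; Q=5: -119; Q=6: -143; Q=7: -185; Q=8: -253; Q=9: -352.
Profit is highest at Q = 0. Equivalently, the lowest AVC in the table is 43/4 ≈ ¥10.75 at Q = 4, and P = ¥8 falls below it — price never covers variable cost, so the firm shuts down and loses only its fixed cost.

Q = 0 (shut down); profit = -¥100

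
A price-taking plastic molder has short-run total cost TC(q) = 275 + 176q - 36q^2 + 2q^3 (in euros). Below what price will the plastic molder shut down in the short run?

The shutdown price is the minimum of AVC. VC = 176q - 36q^2 + 2q^3, so AVC = 176 - 36q + 2q^2.
dAVC/dq = -36 + 4q = 0 gives q = 9. min AVC = 176 - 36·9 + 2·9^2 = 14.
The firm shuts down for any P below €14.

€14 per unit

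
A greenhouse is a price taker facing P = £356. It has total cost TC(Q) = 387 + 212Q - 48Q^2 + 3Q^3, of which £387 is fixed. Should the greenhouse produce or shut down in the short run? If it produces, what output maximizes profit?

Strip out fixed cost: VC = 212Q - 48Q^2 + 3Q^3. Then AVC = 212 - 48Q + 3Q^2 and MC = 212 - 96Q + 9Q^2.
AVC hits its minimum where MC = AVC, at Q = 8, giving min AVC = 212 - 48·8 + 3·8^2 = £20.
P = £356 exceeds min AVC = £20, so the firm stays open.
P = MC gives -144 - 96Q + 9Q^2 = 0, with roots -4/3 and 12. Take the larger (rising MC): Q* = 12.
Check: AVC at Q = 12 is £68 ≤ P, so revenue covers variable cost.
Profit = P·Q − TC = 356·12 − 1203 = £3069.

Produce at Q = 12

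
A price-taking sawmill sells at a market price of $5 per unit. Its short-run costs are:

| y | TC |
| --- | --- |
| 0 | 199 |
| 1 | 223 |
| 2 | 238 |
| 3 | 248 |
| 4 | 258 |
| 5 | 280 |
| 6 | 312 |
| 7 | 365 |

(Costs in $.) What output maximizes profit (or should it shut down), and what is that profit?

y = 0 (shut down); profit = -$199

Compute π = P·y − TC at each output: y=0: -199; y=1: -218; y=2: -228; y=3: -233; y=4: -238; y=5: -255; y=6: -282; y=7: -330.
Profit is highest at y = 0. Equivalently, the lowest AVC in the table is 59/4 ≈ $14.75 at y = 4, and P = $5 falls below it — price never covers variable cost, so the firm shuts down and loses only its fixed cost.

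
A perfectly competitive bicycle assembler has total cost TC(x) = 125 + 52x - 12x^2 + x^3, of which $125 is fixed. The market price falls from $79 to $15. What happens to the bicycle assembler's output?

MC = 52 - 24x + 3x^2; the shutdown threshold is min AVC = $16 (at x = 6).
At P = $79 ≥ min AVC, set P = MC on the rising branch: x = 9.
At P = $15 < min AVC = $16, price no longer covers variable cost at any output, so the firm shuts down: x = 0.

Output falls from 9 to 0 (the firm shuts down)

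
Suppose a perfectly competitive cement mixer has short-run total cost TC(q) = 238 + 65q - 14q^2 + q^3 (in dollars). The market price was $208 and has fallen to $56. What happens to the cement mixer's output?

Output falls from 13 to 9

MC = 65 - 28q + 3q^2; the shutdown threshold is min AVC = $16 (at q = 7).
At P = $208 ≥ min AVC, set P = MC on the rising branch: q = 13.
At P = $56 ≥ min AVC, set P = MC: q = 9. The firm stays open but cuts output.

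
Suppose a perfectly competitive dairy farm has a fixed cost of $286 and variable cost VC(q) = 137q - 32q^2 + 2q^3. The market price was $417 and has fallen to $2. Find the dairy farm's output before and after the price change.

Output falls from 14 to 0 (the firm shuts down)

AVC = 137 - 32q + 2q^2, minimized at q = 8 where min AVC = $9. MC = 137 - 64q + 6q^2.
With P = $417 above the shutdown price, P = MC gives q = 14.
At P = $2 < min AVC = $9, price no longer covers variable cost at any output, so the firm shuts down: q = 0.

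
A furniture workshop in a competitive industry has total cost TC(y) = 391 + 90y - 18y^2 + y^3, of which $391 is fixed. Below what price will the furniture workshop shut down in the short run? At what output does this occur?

$9 per unit, at y = 9

The shutdown price is the minimum of AVC. VC = 90y - 18y^2 + y^3, so AVC = 90 - 18y + y^2.
dAVC/dy = -18 + 2y = 0 gives y = 9. min AVC = 90 - 18·9 + 9^2 = 9.
The firm shuts down for any P below $9.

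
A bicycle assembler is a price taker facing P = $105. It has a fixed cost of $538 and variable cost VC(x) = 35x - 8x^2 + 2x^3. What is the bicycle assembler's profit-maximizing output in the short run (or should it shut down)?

Strip out fixed cost: VC = 35x - 8x^2 + 2x^3. Then AVC = 35 - 8x + 2x^2 and MC = 35 - 16x + 6x^2.
AVC is minimized where dAVC/dx = -8 + 4x = 0, at x = 2; min AVC = 35 - 8·2 + 2·2^2 = $27.
P = $105 exceeds min AVC = $27, so the firm stays open.
P = MC gives -70 - 16x + 6x^2 = 0, with roots -7/3 and 5. Take the larger (rising MC): x* = 5.
Check: AVC at x = 5 is $45 ≤ P, so revenue covers variable cost.
Profit = P·x − TC = 105·5 − 763 = -$238, a loss, but smaller than the $538 fixed cost the firm would lose by shutting down.

Produce at x = 5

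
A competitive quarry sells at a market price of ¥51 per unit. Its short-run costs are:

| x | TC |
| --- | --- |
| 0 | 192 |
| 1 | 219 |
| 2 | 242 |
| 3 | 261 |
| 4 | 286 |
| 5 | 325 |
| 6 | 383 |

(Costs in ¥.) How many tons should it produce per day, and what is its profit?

x = 5; profit = -¥70

Compute π = P·x − TC at each output: x=0: -192; x=1: -168; x=2: -140; x=3: -108; x=4: -82; x=5: -70; x=6: -77.
Profit is maximized at x = 5. AVC there is 133/5 = ¥26.60 ≤ P, so producing beats shutting down (which would give -¥192).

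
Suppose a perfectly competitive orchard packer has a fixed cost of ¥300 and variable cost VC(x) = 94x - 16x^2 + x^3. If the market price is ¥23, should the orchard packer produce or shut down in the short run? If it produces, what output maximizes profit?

Shut down

Strip out fixed cost: VC = 94x - 16x^2 + x^3. Then AVC = 94 - 16x + x^2 and MC = 94 - 32x + 3x^2.
AVC hits its minimum where MC = AVC, at x = 8, giving min AVC = 94 - 16·8 + 8^2 = ¥30.
With P < min AVC (¥23 < ¥30), every unit sold adds to the loss.
Best response: produce nothing and absorb the ¥300 fixed cost.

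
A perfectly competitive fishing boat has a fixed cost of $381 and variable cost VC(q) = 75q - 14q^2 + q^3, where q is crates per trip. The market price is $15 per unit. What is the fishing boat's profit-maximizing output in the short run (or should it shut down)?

Shut down

Strip out fixed cost: VC = 75q - 14q^2 + q^3. Then AVC = 75 - 14q + q^2 and MC = 75 - 28q + 3q^2.
The AVC parabola has its vertex at q = 14/2 = 7, where AVC = 75 - 14·7 + 7^2 = $26.
P = $15 lies below min AVC = $26; no output level covers variable cost.
The firm minimizes its loss by shutting down and losing only its fixed cost of $381.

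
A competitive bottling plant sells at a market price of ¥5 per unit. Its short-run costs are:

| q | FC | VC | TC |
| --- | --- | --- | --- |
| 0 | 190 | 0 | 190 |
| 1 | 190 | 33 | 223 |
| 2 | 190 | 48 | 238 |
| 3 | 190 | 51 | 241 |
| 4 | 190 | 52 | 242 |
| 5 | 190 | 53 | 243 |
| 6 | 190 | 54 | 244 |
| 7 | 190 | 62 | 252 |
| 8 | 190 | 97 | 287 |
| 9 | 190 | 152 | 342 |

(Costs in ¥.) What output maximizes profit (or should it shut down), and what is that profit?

q = 0 (shut down); profit = -¥190

Compute π = P·q − TC at each output: q=0: -190; q=1: -218; q=2: -228; q=3: -226; q=4: -222; q=5: -218; q=6: -214; q=7: -217; q=8: -247; q=9: -297.
Profit is highest at q = 0. Equivalently, the lowest AVC in the table is 62/7 ≈ ¥8.86 at q = 7, and P = ¥5 falls below it — price never covers variable cost, so the firm shuts down and loses only its fixed cost.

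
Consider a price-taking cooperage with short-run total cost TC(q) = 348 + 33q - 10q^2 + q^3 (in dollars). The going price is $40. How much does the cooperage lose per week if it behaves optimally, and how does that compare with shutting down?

Profit = -$152 at q = 7

AVC = 33 - 10q + q^2; min AVC = $8 at q = 5. Since P = $40 ≥ min AVC, the firm produces.
MC = 33 - 20q + 3q^2. Setting P = MC and taking the root on the rising branch gives q* = 7.
TR = 40·7 = 280. TC = 348 + 84 = 432. Profit = 280 − 432 = -$152.
Shutting down would mean losing the fixed cost of $348, so operating at a loss of $152 is better by $196.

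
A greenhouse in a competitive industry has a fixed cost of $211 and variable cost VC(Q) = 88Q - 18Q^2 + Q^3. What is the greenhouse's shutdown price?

The shutdown price is the minimum of AVC. VC = 88Q - 18Q^2 + Q^3, so AVC = 88 - 18Q + Q^2.
At the minimum of AVC, MC = AVC. MC = 88 - 36Q + 3Q^2; setting MC = AVC gives 2Q^2 - 18Q = 0, so Q = 9. min AVC = 7.
The firm shuts down for any P below $7.

$7 per unit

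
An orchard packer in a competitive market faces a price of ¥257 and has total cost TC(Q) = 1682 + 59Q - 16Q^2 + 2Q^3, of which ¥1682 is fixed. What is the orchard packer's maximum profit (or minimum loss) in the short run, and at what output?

Profit = -¥62 at Q = 9

AVC = 59 - 16Q + 2Q^2 has its minimum ¥27 at Q = 4; price ¥257 clears that bar, so the firm operates.
MC = 59 - 32Q + 6Q^2. Setting P = MC and taking the root on the rising branch gives Q* = 9.
TR = 257·9 = 2313. TC = 1682 + 693 = 2375. Profit = 2313 − 2375 = -¥62.
Shutting down would mean losing the fixed cost of ¥1682, so operating at a loss of ¥62 is better by ¥1620.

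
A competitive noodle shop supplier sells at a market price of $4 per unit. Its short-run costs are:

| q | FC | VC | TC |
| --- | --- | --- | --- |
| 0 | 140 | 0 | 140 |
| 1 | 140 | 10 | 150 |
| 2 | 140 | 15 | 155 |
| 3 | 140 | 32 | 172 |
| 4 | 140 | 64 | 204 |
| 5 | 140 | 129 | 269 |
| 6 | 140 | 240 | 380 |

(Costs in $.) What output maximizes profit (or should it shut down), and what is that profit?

q = 0 (shut down); profit = -$140

Compute π = P·q − TC at each output: q=0: -140; q=1: -146; q=2: -147; q=3: -160; q=4: -188; q=5: -249; q=6: -356.
Profit is highest at q = 0. Equivalently, the lowest AVC in the table is 15/2 ≈ $7.50 at q = 2, and P = $4 falls below it — price never covers variable cost, so the firm shuts down and loses only its fixed cost.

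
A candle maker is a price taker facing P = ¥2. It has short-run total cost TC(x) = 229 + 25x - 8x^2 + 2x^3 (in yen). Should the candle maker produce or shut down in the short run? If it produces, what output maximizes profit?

Shut down

Variable cost is VC = 25x - 8x^2 + 2x^3, so AVC = VC/x = 25 - 8x + 2x^2 and MC = dTC/dx = 25 - 16x + 6x^2.
AVC hits its minimum where MC = AVC, at x = 2, giving min AVC = 25 - 8·2 + 2·2^2 = ¥17.
Since P = ¥2 < min AVC = ¥17, price fails to cover variable cost at any output.
Best response: produce nothing and absorb the ¥229 fixed cost.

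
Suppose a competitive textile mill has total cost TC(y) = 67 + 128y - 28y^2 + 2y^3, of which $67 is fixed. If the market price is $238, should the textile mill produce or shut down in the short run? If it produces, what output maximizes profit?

Strip out fixed cost: VC = 128y - 28y^2 + 2y^3. Then AVC = 128 - 28y + 2y^2 and MC = 128 - 56y + 6y^2.
AVC is minimized where dAVC/dy = -28 + 4y = 0, at y = 7; min AVC = 128 - 28·7 + 2·7^2 = $30.
Since P = $238 ≥ min AVC = $30, price covers variable cost and the firm should produce.
Solving P = MC: -110 - 56y + 6y^2 = 0 ⇒ y = -5/3 or 11. On the upward-sloping branch, y* = 11.
Check: AVC at y = 11 is $62 ≤ P, so revenue covers variable cost.
Profit = P·y − TC = 238·11 − 749 = $1869.

Produce at y = 11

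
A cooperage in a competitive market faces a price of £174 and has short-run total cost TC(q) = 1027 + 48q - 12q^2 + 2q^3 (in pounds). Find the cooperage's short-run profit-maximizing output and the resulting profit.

Profit = -£243 at q = 7

AVC = 48 - 12q + 2q^2 has its minimum £30 at q = 3; price £174 clears that bar, so the firm operates.
With MC = 48 - 24q + 6q^2, P = MC on the upward-sloping part at q* = 7.
TR = 174·7 = 1218. TC = 1027 + 434 = 1461. Profit = 1218 − 1461 = -£243.
By producing, the firm covers all variable cost plus £784 of fixed cost; shutting down would lose the full £1027.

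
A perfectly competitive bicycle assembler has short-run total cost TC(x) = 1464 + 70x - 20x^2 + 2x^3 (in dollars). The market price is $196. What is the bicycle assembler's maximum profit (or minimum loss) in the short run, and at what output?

Profit = -$168 at x = 9

AVC = 70 - 20x + 2x^2; min AVC = $20 at x = 5. Since P = $196 ≥ min AVC, the firm produces.
With MC = 70 - 40x + 6x^2, P = MC on the upward-sloping part at x* = 9.
TR = 196·9 = 1764. TC = 1464 + 468 = 1932. Profit = 1764 − 1932 = -$168.
By producing, the firm covers all variable cost plus $1296 of fixed cost; shutting down would lose the full $1464.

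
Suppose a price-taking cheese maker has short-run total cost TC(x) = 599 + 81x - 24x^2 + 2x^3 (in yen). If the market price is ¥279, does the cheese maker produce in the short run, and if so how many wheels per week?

Produce at x = 11

Strip out fixed cost: VC = 81x - 24x^2 + 2x^3. Then AVC = 81 - 24x + 2x^2 and MC = 81 - 48x + 6x^2.
AVC is minimized where dAVC/dx = -24 + 4x = 0, at x = 6; min AVC = 81 - 24·6 + 2·6^2 = ¥9.
Because ¥279 ≥ ¥9, revenue can cover variable cost; the firm operates.
Solving P = MC: -198 - 48x + 6x^2 = 0 ⇒ x = -3 or 11. On the upward-sloping branch, x* = 11.
Check: AVC at x = 11 is ¥59 ≤ P, so revenue covers variable cost.
Profit = P·x − TC = 279·11 − 1248 = ¥1821.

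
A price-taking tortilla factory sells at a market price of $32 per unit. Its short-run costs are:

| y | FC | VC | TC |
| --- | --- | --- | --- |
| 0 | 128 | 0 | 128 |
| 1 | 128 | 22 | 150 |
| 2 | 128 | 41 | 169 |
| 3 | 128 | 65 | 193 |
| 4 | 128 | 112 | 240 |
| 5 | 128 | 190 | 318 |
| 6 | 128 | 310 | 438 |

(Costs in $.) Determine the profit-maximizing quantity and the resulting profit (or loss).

y = 3; profit = -$97

Profit at each row (π = 32y − TC): y=0: -128; y=1: -118; y=2: -105; y=3: -97; y=4: -112; y=5: -158; y=6: -246.
Profit is maximized at y = 3. AVC there is 65/3 = $21.67 ≤ P, so producing beats shutting down (which would give -$128).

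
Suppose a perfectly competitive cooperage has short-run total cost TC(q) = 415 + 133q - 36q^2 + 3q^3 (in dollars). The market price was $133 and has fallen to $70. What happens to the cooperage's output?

MC = 133 - 72q + 9q^2; the shutdown threshold is min AVC = $25 (at q = 6).
With P = $133 above the shutdown price, P = MC gives q = 8.
At P = $70 ≥ min AVC, set P = MC: q = 7. The firm stays open but cuts output.

Output falls from 8 to 7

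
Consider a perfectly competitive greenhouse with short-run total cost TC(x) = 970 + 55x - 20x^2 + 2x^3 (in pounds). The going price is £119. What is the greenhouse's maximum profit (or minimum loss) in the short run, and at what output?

Profit = -£202 at x = 8

AVC = 55 - 20x + 2x^2; min AVC = £5 at x = 5. Since P = £119 ≥ min AVC, the firm produces.
MC = 55 - 40x + 6x^2. Setting P = MC and taking the root on the rising branch gives x* = 8.
TR = 119·8 = 952. TC = 970 + 184 = 1154. Profit = 952 − 1154 = -£202.
That loss of £202 beats the £970 the firm would lose by shutting down; producing recovers £768 of fixed cost.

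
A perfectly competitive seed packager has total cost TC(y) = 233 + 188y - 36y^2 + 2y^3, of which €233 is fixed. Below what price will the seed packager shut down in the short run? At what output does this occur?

The firm shuts down when price falls below the minimum of average variable cost. AVC = VC/y = 188 - 36y + 2y^2.
dAVC/dy = -36 + 4y = 0 gives y = 9. min AVC = 188 - 36·9 + 2·9^2 = 26.
The firm shuts down for any P below €26.

€26 per unit, at y = 9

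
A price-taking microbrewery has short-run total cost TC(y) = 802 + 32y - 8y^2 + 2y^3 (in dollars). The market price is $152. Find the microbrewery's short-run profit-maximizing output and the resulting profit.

Profit = -$226 at y = 6

AVC = 32 - 8y + 2y^2 has its minimum $24 at y = 2; price $152 clears that bar, so the firm operates.
MC = 32 - 16y + 6y^2. Setting P = MC and taking the root on the rising branch gives y* = 6.
TR = 152·6 = 912. TC = 802 + 336 = 1138. Profit = 912 − 1138 = -$226.
By producing, the firm covers all variable cost plus $576 of fixed cost; shutting down would lose the full $802.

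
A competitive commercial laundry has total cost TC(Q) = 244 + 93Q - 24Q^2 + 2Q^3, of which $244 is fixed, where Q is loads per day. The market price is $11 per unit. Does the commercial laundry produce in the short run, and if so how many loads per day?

Strip out fixed cost: VC = 93Q - 24Q^2 + 2Q^3. Then AVC = 93 - 24Q + 2Q^2 and MC = 93 - 48Q + 6Q^2.
The AVC parabola has its vertex at Q = 24/4 = 6, where AVC = 93 - 24·6 + 2·6^2 = $21.
P = $11 lies below min AVC = $21; no output level covers variable cost.
Shutting down limits the loss to fixed cost, $244.

Shut down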